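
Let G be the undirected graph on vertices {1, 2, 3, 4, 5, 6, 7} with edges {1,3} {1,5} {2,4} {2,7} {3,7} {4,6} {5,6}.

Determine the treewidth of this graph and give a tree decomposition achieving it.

Treewidth 2.
Bags: B1 = {2, 4, 7}  B2 = {3, 4, 7}  B3 = {1, 3, 4}  B4 = {1, 4, 5}  B5 = {4, 5, 6}
Tree: B1–B2, B2–B3, B3–B4, B4–B5

The largest bag has 3 vertices, giving width 2; this decomposition certifies tw(G) ≤ 2. Since 4–2–7–3–1–5–6–4 is a cycle in G, G is not acyclic. Forests are exactly the graphs of treewidth ≤ 1, so tw(G) ≥ 2. Combining the bounds, tw(G) = 2.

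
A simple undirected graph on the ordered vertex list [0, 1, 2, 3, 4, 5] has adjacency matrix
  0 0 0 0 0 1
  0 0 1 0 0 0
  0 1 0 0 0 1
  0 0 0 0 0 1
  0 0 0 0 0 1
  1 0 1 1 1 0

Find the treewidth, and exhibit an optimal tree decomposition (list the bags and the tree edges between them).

Treewidth 1.
One such decomposition:
Bags: B1 = {3, 5}  B2 = {0, 5}  B3 = {2, 5}  B4 = {4, 5}  B5 = {1, 2}
Tree: B1–B2, B2–B3, B3–B4, B3–B5

Every bag has size at most 2, so the width is 2 − 1 = 1 and tw(G) ≤ 1. Any graph with an edge has treewidth ≥ 1, and G has the edge 3–5. The upper and lower bounds meet at 1, so that is the treewidth.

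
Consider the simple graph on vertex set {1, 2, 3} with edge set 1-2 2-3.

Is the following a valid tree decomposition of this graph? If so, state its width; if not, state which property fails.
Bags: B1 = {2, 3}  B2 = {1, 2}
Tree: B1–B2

Yes; width 1.

Checking the three conditions: (i) the bags cover all of {1, 2, 3}; (ii) for each edge, some bag contains both endpoints; (iii) the bags containing any fixed vertex form a subtree. All hold, so the decomposition is valid with width 2 − 1 = 1.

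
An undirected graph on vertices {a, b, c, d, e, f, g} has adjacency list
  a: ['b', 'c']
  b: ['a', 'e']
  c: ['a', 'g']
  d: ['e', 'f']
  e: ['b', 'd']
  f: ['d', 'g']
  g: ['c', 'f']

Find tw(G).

A width-2 tree decomposition is:
Bags: B1 = {a, c, g}  B2 = {a, f, g}  B3 = {a, d, f}  B4 = {a, d, e}  B5 = {a, b, e}
Tree: B1–B2, B2–B3, B3–B4, B4–B5
Each bag holds 3 vertices, so the decomposition has width 2, which upper-bounds the treewidth. For the lower bound, G contains the cycle a–c–g–f–d–e–b–a, so G is not a forest; only forests have treewidth ≤ 1, hence tw(G) ≥ 2. Hence tw(G) = 2 exactly.

2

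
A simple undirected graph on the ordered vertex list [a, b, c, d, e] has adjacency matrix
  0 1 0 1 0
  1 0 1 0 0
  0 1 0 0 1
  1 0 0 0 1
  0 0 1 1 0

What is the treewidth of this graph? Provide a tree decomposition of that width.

Each bag holds 3 vertices, so the decomposition has width 2, which upper-bounds the treewidth. The edges d–a–b–c–e–d form a cycle, so G is not a tree and its treewidth is at least 2. Therefore the treewidth is 2.

Treewidth 2.
One optimal decomposition is:
Bags: B1 = {a, b, d}  B2 = {b, c, d}  B3 = {c, d, e}
Tree: B1–B2, B2–B3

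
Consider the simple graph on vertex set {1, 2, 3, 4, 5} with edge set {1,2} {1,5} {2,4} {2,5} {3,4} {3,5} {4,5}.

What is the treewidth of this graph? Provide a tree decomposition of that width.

Treewidth 2.
Bags: B1 = {1, 2, 5}  B2 = {2, 4, 5}  B3 = {3, 4, 5}
Tree: B1–B2, B2–B3

Every bag has size at most 3, so the width is 3 − 1 = 2 and tw(G) ≤ 2. Conversely, {1, 2, 5} is a clique of size 3, and the vertices of any clique must share a bag in every tree decomposition; so some bag has ≥ 3 vertices and tw(G) ≥ 2. Combining the bounds, tw(G) = 2.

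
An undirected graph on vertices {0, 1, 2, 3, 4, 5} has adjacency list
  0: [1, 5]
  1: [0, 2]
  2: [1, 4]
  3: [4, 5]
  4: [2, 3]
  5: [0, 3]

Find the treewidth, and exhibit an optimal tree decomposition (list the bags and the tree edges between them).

Treewidth 2.
One such decomposition:
Bags: B1 = {1, 2, 4}  B2 = {0, 1, 4}  B3 = {0, 4, 5}  B4 = {3, 4, 5}
Tree: B1–B2, B2–B3, B3–B4

Every bag has size at most 3, so the width is 3 − 1 = 2 and tw(G) ≤ 2. The edges 4–2–1–0–5–3–4 form a cycle, so G is not a tree and its treewidth is at least 2. Hence tw(G) = 2 exactly.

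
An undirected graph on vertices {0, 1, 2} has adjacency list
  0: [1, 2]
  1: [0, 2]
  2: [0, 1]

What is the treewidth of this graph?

2

A width-2 tree decomposition is:
Bags: B1 = {0, 1, 2}
Tree: (single bag)
With just one bag of size 3, the width is 3 − 1 = 2, so tw(G) ≤ 2. Conversely, {0, 1, 2} is a clique of size 3, and the vertices of any clique must share a bag in every tree decomposition; so some bag has ≥ 3 vertices and tw(G) ≥ 2. The upper and lower bounds meet at 2, so that is the treewidth.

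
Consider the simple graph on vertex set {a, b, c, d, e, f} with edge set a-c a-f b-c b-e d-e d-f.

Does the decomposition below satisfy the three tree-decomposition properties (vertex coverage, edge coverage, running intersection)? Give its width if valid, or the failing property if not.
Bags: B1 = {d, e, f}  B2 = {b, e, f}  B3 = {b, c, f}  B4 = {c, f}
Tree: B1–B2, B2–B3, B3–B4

No — vertex a appears in no bag.

A tree decomposition must satisfy three properties: every vertex lies in some bag; for every edge, both endpoints lie together in some bag; and for every vertex, the bags containing it form a connected subtree. Here vertex a appears in no bag, so the decomposition is invalid.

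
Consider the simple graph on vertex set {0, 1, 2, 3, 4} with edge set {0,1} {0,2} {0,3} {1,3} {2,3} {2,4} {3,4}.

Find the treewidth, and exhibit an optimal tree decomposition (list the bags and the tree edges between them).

Treewidth 2.
Bags: B1 = {0, 1, 3}  B2 = {0, 2, 3}  B3 = {2, 3, 4}
Tree: B1–B2, B2–B3

Each bag holds 3 vertices, so the decomposition has width 2, which upper-bounds the treewidth. Conversely, {0, 1, 3} is a clique of size 3, and the vertices of any clique must share a bag in every tree decomposition; so some bag has ≥ 3 vertices and tw(G) ≥ 2. The upper and lower bounds meet at 2, so that is the treewidth.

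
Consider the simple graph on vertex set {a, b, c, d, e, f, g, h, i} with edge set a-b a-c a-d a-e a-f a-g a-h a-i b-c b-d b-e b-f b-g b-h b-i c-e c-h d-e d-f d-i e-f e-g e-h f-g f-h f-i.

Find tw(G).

4

A width-4 tree decomposition is:
Bags: B1 = {a, b, d, e, f}  B2 = {a, b, d, f, i}  B3 = {a, b, e, f, h}  B4 = {a, b, e, f, g}  B5 = {a, b, c, e, h}
Tree: B1–B2, B1–B3, B3–B4, B3–B5
Every bag has size at most 5, so the width is 5 − 1 = 4 and tw(G) ≤ 4. Conversely, {a, b, c, e, h} is a clique of size 5, and the vertices of any clique must share a bag in every tree decomposition; so some bag has ≥ 5 vertices and tw(G) ≥ 4. Combining the bounds, tw(G) = 4.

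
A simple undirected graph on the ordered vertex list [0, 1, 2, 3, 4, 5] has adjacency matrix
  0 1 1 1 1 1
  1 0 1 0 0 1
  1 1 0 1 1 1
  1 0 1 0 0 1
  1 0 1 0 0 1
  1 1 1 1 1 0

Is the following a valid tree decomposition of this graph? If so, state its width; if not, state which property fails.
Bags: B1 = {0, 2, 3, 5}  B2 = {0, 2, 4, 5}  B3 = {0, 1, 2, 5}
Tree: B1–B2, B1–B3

Yes; width 3.

Vertex coverage: the bags together contain {0, 1, 2, 3, 4, 5}, the full vertex set. Edge coverage: each edge of G has both endpoints in at least one bag. Running intersection: for every vertex, the bags containing it form a connected subtree. All three properties hold, so this is a valid tree decomposition of width max|bag| − 1 = 3, and hence tw(G) ≤ 3.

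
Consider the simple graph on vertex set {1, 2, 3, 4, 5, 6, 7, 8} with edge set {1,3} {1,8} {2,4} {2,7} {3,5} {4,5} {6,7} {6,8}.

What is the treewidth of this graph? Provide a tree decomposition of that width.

Treewidth 2.
One such decomposition:
Bags: B1 = {1, 6, 8}  B2 = {1, 3, 6}  B3 = {3, 5, 6}  B4 = {4, 5, 6}  B5 = {2, 4, 6}  B6 = {2, 6, 7}
Tree: B1–B2, B2–B3, B3–B4, B4–B5, B5–B6

The largest bag has 3 vertices, giving width 2; this decomposition certifies tw(G) ≤ 2. For the lower bound, G contains the cycle 6–8–1–3–5–4–2–7–6, so G is not a forest; only forests have treewidth ≤ 1, hence tw(G) ≥ 2. Therefore the treewidth is 2.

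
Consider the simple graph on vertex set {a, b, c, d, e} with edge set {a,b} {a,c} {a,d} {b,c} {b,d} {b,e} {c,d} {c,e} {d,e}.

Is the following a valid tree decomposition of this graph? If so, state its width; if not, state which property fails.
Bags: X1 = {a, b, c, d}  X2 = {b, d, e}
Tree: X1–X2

A tree decomposition must satisfy three properties: every vertex lies in some bag; for every edge, both endpoints lie together in some bag; and for every vertex, the bags containing it form a connected subtree. Here edge (c,e) lies in no bag, so the decomposition is invalid.

No — edge (c,e) lies in no bag.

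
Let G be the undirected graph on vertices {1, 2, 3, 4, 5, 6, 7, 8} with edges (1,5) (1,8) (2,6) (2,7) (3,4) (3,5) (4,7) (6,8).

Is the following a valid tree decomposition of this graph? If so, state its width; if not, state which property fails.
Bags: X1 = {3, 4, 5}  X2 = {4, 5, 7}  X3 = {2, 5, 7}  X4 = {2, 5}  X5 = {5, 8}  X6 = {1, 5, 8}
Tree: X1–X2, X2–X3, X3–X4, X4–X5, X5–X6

No — vertex 6 appears in no bag.

A tree decomposition must satisfy three properties: every vertex lies in some bag; for every edge, both endpoints lie together in some bag; and for every vertex, the bags containing it form a connected subtree. Here vertex 6 appears in no bag, so the decomposition is invalid.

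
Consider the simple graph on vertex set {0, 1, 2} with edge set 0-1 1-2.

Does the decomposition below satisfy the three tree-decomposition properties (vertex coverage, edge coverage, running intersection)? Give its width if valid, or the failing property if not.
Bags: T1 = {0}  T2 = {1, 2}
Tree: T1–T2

No — edge (1,0) lies in no bag.

A tree decomposition must satisfy three properties: every vertex lies in some bag; for every edge, both endpoints lie together in some bag; and for every vertex, the bags containing it form a connected subtree. Here edge (1,0) lies in no bag, so the decomposition is invalid.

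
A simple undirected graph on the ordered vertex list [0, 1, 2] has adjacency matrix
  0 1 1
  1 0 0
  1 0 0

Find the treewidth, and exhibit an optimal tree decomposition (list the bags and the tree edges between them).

Treewidth 1.
Bags: B1 = {0, 1}  B2 = {0, 2}
Tree: B1–B2

Every bag has size at most 2, so the width is 2 − 1 = 1 and tw(G) ≤ 1. G has an edge, so its treewidth is at least 1. The upper and lower bounds meet at 1, so that is the treewidth.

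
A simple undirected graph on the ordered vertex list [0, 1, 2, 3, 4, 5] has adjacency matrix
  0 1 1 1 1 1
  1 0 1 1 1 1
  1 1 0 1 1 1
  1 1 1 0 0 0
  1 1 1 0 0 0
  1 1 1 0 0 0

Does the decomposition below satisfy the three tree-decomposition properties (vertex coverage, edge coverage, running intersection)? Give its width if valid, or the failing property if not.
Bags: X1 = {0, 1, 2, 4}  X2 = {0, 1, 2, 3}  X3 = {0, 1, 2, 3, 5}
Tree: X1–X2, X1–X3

A tree decomposition must satisfy three properties: every vertex lies in some bag; for every edge, both endpoints lie together in some bag; and for every vertex, the bags containing it form a connected subtree. Here bags containing vertex 3 are not connected in the tree, so the decomposition is invalid.

No — bags containing vertex 3 are not connected in the tree.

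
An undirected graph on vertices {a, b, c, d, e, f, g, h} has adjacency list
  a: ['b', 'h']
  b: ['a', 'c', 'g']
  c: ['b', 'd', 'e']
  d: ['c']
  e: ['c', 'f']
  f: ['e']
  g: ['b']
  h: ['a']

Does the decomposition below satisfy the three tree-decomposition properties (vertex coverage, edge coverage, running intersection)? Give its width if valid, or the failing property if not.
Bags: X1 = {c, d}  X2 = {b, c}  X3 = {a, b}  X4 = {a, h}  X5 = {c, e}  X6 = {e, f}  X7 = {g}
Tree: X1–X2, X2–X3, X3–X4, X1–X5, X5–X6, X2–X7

A tree decomposition must satisfy three properties: every vertex lies in some bag; for every edge, both endpoints lie together in some bag; and for every vertex, the bags containing it form a connected subtree. Here edge (b,g) lies in no bag, so the decomposition is invalid.

No — edge (b,g) lies in no bag.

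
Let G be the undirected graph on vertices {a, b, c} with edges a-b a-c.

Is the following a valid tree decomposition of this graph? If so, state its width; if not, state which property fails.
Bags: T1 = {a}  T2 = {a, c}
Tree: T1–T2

A tree decomposition must satisfy three properties: every vertex lies in some bag; for every edge, both endpoints lie together in some bag; and for every vertex, the bags containing it form a connected subtree. Here vertex b appears in no bag, so the decomposition is invalid.

No — vertex b appears in no bag.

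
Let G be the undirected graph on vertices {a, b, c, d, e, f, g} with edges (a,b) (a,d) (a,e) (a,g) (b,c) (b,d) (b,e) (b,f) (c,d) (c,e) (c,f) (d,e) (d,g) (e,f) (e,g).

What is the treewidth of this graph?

3

A width-3 tree decomposition is:
Bags: B1 = {b, c, e, f}  B2 = {b, c, d, e}  B3 = {a, b, d, e}  B4 = {a, d, e, g}
Tree: B1–B2, B2–B3, B3–B4
Each bag holds 4 vertices, so the decomposition has width 3, which upper-bounds the treewidth. For the lower bound, the 4 vertices {b, c, d, e} are pairwise adjacent, and any tree decomposition puts a clique entirely inside one bag — forcing width ≥ 3. Combining the bounds, tw(G) = 3.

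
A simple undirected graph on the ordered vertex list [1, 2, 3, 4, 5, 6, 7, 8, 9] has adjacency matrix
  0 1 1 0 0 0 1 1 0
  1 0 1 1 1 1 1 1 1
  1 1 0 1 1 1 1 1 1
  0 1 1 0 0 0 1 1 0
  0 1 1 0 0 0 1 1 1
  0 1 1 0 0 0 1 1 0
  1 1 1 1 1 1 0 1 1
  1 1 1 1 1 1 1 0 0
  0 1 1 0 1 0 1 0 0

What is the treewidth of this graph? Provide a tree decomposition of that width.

The largest bag has 5 vertices, giving width 4; this decomposition certifies tw(G) ≤ 4. For the lower bound, the 5 vertices {1, 2, 3, 7, 8} are pairwise adjacent, and any tree decomposition puts a clique entirely inside one bag — forcing width ≥ 4. Hence tw(G) = 4 exactly.

Treewidth 4.
One such decomposition:
Bags: B1 = {2, 3, 5, 7, 8}  B2 = {2, 3, 5, 7, 9}  B3 = {2, 3, 6, 7, 8}  B4 = {1, 2, 3, 7, 8}  B5 = {2, 3, 4, 7, 8}
Tree: B1–B2, B1–B3, B1–B4, B3–B5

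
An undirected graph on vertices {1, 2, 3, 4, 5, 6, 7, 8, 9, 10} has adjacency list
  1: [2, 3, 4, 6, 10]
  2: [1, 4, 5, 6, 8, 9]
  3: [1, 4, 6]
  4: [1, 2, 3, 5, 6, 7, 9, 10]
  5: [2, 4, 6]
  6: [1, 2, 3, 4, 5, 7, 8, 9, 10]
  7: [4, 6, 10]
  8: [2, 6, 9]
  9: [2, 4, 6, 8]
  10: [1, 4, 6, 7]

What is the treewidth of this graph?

A width-3 tree decomposition is:
Bags: B1 = {1, 4, 6, 10}  B2 = {1, 2, 4, 6}  B3 = {2, 4, 6, 9}  B4 = {4, 6, 7, 10}  B5 = {1, 3, 4, 6}  B6 = {2, 4, 5, 6}  B7 = {2, 6, 8, 9}
Tree: B1–B2, B2–B3, B1–B4, B1–B5, B2–B6, B3–B7
The largest bag has 4 vertices, giving width 3; this decomposition certifies tw(G) ≤ 3. On the other hand G contains the 4-clique {2, 6, 8, 9}. A clique must lie in a single bag of any decomposition, so no decomposition can have width below 3. The upper and lower bounds meet at 3, so that is the treewidth.

3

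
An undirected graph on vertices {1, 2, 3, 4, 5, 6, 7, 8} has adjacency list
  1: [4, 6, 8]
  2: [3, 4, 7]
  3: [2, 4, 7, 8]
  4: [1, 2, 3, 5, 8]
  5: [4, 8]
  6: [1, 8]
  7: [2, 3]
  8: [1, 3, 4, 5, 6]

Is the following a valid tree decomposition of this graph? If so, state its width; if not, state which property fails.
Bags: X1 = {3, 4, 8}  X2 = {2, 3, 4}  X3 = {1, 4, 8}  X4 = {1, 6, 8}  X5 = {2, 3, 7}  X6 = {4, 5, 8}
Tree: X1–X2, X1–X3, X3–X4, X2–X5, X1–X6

Every vertex of G appears in some bag (union = {1, 2, 3, 4, 5, 6, 7, 8}); every edge is covered by a bag; and for each vertex v the set of bags containing v is connected in the bag tree. The decomposition is therefore valid. The largest bag has 3 vertices, so the width is 2.

Yes; width 2.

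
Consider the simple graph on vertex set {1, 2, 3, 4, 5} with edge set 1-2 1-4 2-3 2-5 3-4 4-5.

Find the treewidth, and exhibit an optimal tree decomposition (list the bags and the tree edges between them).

Every bag has size at most 3, so the width is 3 − 1 = 2 and tw(G) ≤ 2. Since 1–2–3–4–1 is a cycle in G, G is not acyclic. Forests are exactly the graphs of treewidth ≤ 1, so tw(G) ≥ 2. Combining the bounds, tw(G) = 2.

Treewidth 2.
One such decomposition:
Bags: B1 = {1, 2, 4}  B2 = {2, 3, 4}  B3 = {2, 4, 5}
Tree: B1–B2, B2–B3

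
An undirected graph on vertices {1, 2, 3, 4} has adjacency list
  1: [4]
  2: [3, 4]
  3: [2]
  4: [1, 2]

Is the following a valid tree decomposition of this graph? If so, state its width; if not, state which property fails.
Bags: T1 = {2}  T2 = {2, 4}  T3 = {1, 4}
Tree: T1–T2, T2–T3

A tree decomposition must satisfy three properties: every vertex lies in some bag; for every edge, both endpoints lie together in some bag; and for every vertex, the bags containing it form a connected subtree. Here vertex 3 appears in no bag, so the decomposition is invalid.

No — vertex 3 appears in no bag.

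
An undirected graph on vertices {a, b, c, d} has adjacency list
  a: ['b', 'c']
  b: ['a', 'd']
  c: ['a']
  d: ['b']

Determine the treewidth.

A width-1 tree decomposition is:
Bags: B1 = {a, c}  B2 = {a, b}  B3 = {b, d}
Tree: B1–B2, B2–B3
Each bag holds 2 vertices, so the decomposition has width 1, which upper-bounds the treewidth. Any graph with an edge has treewidth ≥ 1, and G has the edge c–a. Hence tw(G) = 1 exactly.

1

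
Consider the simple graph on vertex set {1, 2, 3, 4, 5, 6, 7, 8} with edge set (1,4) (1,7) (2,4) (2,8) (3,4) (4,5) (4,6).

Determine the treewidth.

1

A width-1 tree decomposition is:
Bags: B1 = {4, 6}  B2 = {4, 5}  B3 = {1, 4}  B4 = {1, 7}  B5 = {2, 4}  B6 = {2, 8}  B7 = {3, 4}
Tree: B1–B2, B1–B3, B3–B4, B2–B5, B5–B6, B2–B7
Every bag has size at most 2, so the width is 2 − 1 = 1 and tw(G) ≤ 1. G has an edge, so its treewidth is at least 1. The upper and lower bounds meet at 1, so that is the treewidth.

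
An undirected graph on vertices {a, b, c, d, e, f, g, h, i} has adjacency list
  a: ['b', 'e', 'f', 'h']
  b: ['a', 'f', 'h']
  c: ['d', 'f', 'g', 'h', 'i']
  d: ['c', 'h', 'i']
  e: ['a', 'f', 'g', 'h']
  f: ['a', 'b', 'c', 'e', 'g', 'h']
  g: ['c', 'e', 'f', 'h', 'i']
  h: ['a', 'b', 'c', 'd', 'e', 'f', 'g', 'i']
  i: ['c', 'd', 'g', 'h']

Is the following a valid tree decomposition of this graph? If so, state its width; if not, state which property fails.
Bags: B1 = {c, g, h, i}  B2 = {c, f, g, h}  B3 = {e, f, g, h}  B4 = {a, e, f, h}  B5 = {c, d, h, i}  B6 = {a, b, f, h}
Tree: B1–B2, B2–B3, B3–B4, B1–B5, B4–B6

Yes; width 3.

Vertex coverage: the bags together contain {a, b, c, d, e, f, g, h, i}, the full vertex set. Edge coverage: each edge of G has both endpoints in at least one bag. Running intersection: for every vertex, the bags containing it form a connected subtree. All three properties hold, so this is a valid tree decomposition of width max|bag| − 1 = 3, and hence tw(G) ≤ 3.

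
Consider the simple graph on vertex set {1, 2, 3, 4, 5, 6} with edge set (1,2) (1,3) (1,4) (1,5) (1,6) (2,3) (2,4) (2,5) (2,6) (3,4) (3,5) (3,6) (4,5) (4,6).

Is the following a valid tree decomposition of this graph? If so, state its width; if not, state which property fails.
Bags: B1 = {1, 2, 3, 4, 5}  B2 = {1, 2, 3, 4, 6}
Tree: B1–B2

Every vertex of G appears in some bag (union = {1, 2, 3, 4, 5, 6}); every edge is covered by a bag; and for each vertex v the set of bags containing v is connected in the bag tree. The decomposition is therefore valid. The largest bag has 5 vertices, so the width is 4.

Yes; width 4.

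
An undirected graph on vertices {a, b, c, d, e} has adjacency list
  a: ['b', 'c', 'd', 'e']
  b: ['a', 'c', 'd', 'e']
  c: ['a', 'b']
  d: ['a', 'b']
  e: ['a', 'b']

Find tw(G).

A width-2 tree decomposition is:
Bags: B1 = {a, b, e}  B2 = {a, b, d}  B3 = {a, b, c}
Tree: B1–B2, B2–B3
Every bag has size at most 3, so the width is 3 − 1 = 2 and tw(G) ≤ 2. For the lower bound, the 3 vertices {a, b, d} are pairwise adjacent, and any tree decomposition puts a clique entirely inside one bag — forcing width ≥ 2. Therefore the treewidth is 2.

2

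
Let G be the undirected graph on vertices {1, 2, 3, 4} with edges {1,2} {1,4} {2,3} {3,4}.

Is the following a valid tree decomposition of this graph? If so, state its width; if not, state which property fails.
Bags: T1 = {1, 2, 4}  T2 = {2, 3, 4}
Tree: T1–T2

Vertex coverage: the bags together contain {1, 2, 3, 4}, the full vertex set. Edge coverage: each edge of G has both endpoints in at least one bag. Running intersection: for every vertex, the bags containing it form a connected subtree. All three properties hold, so this is a valid tree decomposition of width max|bag| − 1 = 2, and hence tw(G) ≤ 2.

Yes; width 2.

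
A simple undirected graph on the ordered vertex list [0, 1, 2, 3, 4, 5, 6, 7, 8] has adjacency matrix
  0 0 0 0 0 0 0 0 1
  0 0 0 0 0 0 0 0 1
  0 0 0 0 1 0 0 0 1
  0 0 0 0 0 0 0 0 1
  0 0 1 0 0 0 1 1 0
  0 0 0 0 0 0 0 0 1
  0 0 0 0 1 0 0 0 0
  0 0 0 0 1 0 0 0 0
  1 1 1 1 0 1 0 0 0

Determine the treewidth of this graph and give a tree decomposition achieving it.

Treewidth 1.
One such decomposition:
Bags: B1 = {2, 8}  B2 = {2, 4}  B3 = {3, 8}  B4 = {4, 6}  B5 = {4, 7}  B6 = {0, 8}  B7 = {1, 8}  B8 = {5, 8}
Tree: B1–B2, B1–B3, B2–B4, B2–B5, B1–B6, B6–B7, B7–B8

The largest bag has 2 vertices, giving width 1; this decomposition certifies tw(G) ≤ 1. Since G has at least one edge (e.g. 2–8), it is not an edgeless graph, so tw(G) ≥ 1. Combining the bounds, tw(G) = 1.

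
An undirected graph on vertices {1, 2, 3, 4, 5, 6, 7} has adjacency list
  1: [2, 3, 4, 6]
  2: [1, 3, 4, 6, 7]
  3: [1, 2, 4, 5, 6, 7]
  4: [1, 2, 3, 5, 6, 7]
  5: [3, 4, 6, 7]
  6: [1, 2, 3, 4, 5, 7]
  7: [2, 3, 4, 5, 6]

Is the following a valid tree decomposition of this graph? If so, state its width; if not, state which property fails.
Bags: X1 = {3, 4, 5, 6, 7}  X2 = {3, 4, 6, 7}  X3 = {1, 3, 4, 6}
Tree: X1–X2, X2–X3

No — vertex 2 appears in no bag.

A tree decomposition must satisfy three properties: every vertex lies in some bag; for every edge, both endpoints lie together in some bag; and for every vertex, the bags containing it form a connected subtree. Here vertex 2 appears in no bag, so the decomposition is invalid.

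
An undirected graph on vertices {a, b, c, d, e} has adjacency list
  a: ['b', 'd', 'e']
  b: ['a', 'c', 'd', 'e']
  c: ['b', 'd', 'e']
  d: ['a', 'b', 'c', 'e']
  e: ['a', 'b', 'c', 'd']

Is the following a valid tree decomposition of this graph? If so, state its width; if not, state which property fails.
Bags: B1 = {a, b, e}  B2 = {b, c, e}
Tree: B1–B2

A tree decomposition must satisfy three properties: every vertex lies in some bag; for every edge, both endpoints lie together in some bag; and for every vertex, the bags containing it form a connected subtree. Here vertex d appears in no bag, so the decomposition is invalid.

No — vertex d appears in no bag.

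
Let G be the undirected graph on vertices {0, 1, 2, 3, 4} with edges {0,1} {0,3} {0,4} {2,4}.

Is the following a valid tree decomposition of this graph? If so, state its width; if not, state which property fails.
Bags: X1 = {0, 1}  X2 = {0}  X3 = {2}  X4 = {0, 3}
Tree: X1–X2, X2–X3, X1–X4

A tree decomposition must satisfy three properties: every vertex lies in some bag; for every edge, both endpoints lie together in some bag; and for every vertex, the bags containing it form a connected subtree. Here vertex 4 appears in no bag, so the decomposition is invalid.

No — vertex 4 appears in no bag.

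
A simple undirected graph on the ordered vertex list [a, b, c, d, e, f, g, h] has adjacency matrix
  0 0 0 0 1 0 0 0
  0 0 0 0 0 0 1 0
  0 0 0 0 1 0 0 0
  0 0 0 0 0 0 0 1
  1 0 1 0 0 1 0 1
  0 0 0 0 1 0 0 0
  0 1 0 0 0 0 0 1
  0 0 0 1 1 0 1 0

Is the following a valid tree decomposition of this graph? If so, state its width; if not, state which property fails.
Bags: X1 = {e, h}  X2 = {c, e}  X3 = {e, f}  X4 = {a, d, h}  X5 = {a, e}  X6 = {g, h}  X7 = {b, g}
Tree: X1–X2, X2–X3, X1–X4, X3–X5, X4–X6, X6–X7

No — bags containing vertex a are not connected in the tree.

A tree decomposition must satisfy three properties: every vertex lies in some bag; for every edge, both endpoints lie together in some bag; and for every vertex, the bags containing it form a connected subtree. Here bags containing vertex a are not connected in the tree, so the decomposition is invalid.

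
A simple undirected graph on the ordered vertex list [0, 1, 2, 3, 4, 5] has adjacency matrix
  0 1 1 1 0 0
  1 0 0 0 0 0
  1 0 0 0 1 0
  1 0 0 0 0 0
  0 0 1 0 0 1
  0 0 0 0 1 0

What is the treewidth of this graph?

1

A width-1 tree decomposition is:
Bags: B1 = {2, 4}  B2 = {4, 5}  B3 = {0, 2}  B4 = {0, 3}  B5 = {0, 1}
Tree: B1–B2, B1–B3, B3–B4, B3–B5
Each bag holds 2 vertices, so the decomposition has width 1, which upper-bounds the treewidth. Since G has at least one edge (e.g. 2–4), it is not an edgeless graph, so tw(G) ≥ 1. Therefore the treewidth is 1.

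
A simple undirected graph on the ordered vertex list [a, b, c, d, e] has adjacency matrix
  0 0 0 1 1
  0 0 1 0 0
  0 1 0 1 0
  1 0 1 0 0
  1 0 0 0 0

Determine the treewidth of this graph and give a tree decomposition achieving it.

Every bag has size at most 2, so the width is 2 − 1 = 1 and tw(G) ≤ 1. Any graph with an edge has treewidth ≥ 1, and G has the edge e–a. Therefore the treewidth is 1.

Treewidth 1.
Bags: B1 = {a, e}  B2 = {a, d}  B3 = {c, d}  B4 = {b, c}
Tree: B1–B2, B2–B3, B3–B4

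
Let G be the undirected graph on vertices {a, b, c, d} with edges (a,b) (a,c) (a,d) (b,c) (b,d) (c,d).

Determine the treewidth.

3

A width-3 tree decomposition is:
Bags: B1 = {a, b, c, d}
Tree: (single bag)
A single bag containing all 4 vertices is trivially a valid decomposition of width 3. Conversely, {a, b, c, d} is a clique of size 4, and the vertices of any clique must share a bag in every tree decomposition; so some bag has ≥ 4 vertices and tw(G) ≥ 3. Hence tw(G) = 3 exactly.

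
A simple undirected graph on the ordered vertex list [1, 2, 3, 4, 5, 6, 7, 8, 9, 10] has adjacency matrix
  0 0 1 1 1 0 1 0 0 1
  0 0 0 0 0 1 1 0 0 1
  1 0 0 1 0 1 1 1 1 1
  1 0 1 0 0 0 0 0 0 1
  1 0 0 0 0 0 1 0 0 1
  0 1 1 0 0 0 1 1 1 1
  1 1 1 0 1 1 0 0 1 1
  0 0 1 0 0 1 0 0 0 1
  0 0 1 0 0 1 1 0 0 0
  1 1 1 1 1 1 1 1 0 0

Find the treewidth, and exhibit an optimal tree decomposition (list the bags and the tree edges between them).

Each bag holds 4 vertices, so the decomposition has width 3, which upper-bounds the treewidth. Conversely, {3, 6, 7, 9} is a clique of size 4, and the vertices of any clique must share a bag in every tree decomposition; so some bag has ≥ 4 vertices and tw(G) ≥ 3. The upper and lower bounds meet at 3, so that is the treewidth.

Treewidth 3.
Bags: B1 = {1, 3, 7, 10}  B2 = {3, 6, 7, 10}  B3 = {1, 3, 4, 10}  B4 = {2, 6, 7, 10}  B5 = {1, 5, 7, 10}  B6 = {3, 6, 8, 10}  B7 = {3, 6, 7, 9}
Tree: B1–B2, B1–B3, B2–B4, B1–B5, B2–B6, B2–B7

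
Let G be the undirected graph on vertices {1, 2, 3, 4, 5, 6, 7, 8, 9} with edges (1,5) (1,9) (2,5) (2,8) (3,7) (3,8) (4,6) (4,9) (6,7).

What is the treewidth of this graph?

A width-2 tree decomposition is:
Bags: B1 = {1, 4, 9}  B2 = {1, 4, 6}  B3 = {1, 6, 7}  B4 = {1, 3, 7}  B5 = {1, 3, 8}  B6 = {1, 2, 8}  B7 = {1, 2, 5}
Tree: B1–B2, B2–B3, B3–B4, B4–B5, B5–B6, B6–B7
The largest bag has 3 vertices, giving width 2; this decomposition certifies tw(G) ≤ 2. For the lower bound, G contains the cycle 1–9–4–6–7–3–8–2–5–1, so G is not a forest; only forests have treewidth ≤ 1, hence tw(G) ≥ 2. Therefore the treewidth is 2.

2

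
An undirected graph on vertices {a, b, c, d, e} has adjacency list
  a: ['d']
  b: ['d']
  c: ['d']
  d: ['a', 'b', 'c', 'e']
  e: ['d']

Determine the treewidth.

1

A width-1 tree decomposition is:
Bags: B1 = {c, d}  B2 = {b, d}  B3 = {d, e}  B4 = {a, d}
Tree: B1–B2, B2–B3, B1–B4
The largest bag has 2 vertices, giving width 1; this decomposition certifies tw(G) ≤ 1. G has an edge, so its treewidth is at least 1. The upper and lower bounds meet at 1, so that is the treewidth.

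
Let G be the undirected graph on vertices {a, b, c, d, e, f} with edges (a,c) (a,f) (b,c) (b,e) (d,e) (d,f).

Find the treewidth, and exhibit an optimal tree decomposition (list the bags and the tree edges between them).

Treewidth 2.
One such decomposition:
Bags: B1 = {d, e, f}  B2 = {b, e, f}  B3 = {b, c, f}  B4 = {a, c, f}
Tree: B1–B2, B2–B3, B3–B4

Each bag holds 3 vertices, so the decomposition has width 2, which upper-bounds the treewidth. The edges f–d–e–b–c–a–f form a cycle, so G is not a tree and its treewidth is at least 2. Combining the bounds, tw(G) = 2.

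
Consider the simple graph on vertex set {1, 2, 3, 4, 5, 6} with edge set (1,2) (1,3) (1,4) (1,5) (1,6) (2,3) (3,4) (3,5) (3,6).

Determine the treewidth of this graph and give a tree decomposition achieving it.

Treewidth 2.
One optimal decomposition is:
Bags: B1 = {1, 3, 4}  B2 = {1, 3, 6}  B3 = {1, 3, 5}  B4 = {1, 2, 3}
Tree: B1–B2, B2–B3, B3–B4

Each bag holds 3 vertices, so the decomposition has width 2, which upper-bounds the treewidth. Conversely, {1, 2, 3} is a clique of size 3, and the vertices of any clique must share a bag in every tree decomposition; so some bag has ≥ 3 vertices and tw(G) ≥ 2. Combining the bounds, tw(G) = 2.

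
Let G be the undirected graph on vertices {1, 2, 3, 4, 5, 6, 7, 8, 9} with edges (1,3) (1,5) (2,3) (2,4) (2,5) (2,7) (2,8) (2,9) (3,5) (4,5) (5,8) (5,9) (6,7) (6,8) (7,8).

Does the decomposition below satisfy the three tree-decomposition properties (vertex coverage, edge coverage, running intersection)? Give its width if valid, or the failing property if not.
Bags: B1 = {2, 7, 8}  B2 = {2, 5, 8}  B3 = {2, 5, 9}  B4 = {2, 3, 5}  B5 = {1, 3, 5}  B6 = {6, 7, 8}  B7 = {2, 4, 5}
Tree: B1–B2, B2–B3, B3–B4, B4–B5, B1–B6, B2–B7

Yes; width 2.

Every vertex of G appears in some bag (union = {1, 2, 3, 4, 5, 6, 7, 8, 9}); every edge is covered by a bag; and for each vertex v the set of bags containing v is connected in the bag tree. The decomposition is therefore valid. The largest bag has 3 vertices, so the width is 2.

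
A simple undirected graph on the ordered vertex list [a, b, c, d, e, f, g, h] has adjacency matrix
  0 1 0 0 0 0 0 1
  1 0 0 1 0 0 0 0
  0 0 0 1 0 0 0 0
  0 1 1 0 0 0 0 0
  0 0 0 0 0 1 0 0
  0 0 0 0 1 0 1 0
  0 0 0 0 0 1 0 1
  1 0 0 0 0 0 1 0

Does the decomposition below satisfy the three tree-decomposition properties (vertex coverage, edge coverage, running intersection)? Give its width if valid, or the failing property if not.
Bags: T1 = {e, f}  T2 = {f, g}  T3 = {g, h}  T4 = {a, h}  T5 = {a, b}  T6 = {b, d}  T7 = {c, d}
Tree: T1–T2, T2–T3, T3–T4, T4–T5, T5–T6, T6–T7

Vertex coverage: the bags together contain {a, b, c, d, e, f, g, h}, the full vertex set. Edge coverage: each edge of G has both endpoints in at least one bag. Running intersection: for every vertex, the bags containing it form a connected subtree. All three properties hold, so this is a valid tree decomposition of width max|bag| − 1 = 1, and hence tw(G) ≤ 1.

Yes; width 1.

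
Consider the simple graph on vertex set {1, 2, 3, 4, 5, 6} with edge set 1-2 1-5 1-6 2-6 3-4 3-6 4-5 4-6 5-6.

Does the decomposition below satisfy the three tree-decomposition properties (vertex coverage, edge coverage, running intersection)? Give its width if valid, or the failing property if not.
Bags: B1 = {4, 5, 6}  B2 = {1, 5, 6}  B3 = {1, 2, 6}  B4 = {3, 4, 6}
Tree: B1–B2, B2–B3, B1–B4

Yes; width 2.

Checking the three conditions: (i) the bags cover all of {1, 2, 3, 4, 5, 6}; (ii) for each edge, some bag contains both endpoints; (iii) the bags containing any fixed vertex form a subtree. All hold, so the decomposition is valid with width 3 − 1 = 2.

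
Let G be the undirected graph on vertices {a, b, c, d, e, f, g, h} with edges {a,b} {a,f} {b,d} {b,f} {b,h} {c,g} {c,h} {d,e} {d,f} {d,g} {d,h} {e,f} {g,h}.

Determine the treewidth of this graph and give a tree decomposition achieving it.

The largest bag has 3 vertices, giving width 2; this decomposition certifies tw(G) ≤ 2. For the lower bound, the 3 vertices {d, g, h} are pairwise adjacent, and any tree decomposition puts a clique entirely inside one bag — forcing width ≥ 2. The upper and lower bounds meet at 2, so that is the treewidth.

Treewidth 2.
One such decomposition:
Bags: B1 = {b, d, f}  B2 = {b, d, h}  B3 = {d, g, h}  B4 = {a, b, f}  B5 = {c, g, h}  B6 = {d, e, f}
Tree: B1–B2, B2–B3, B1–B4, B3–B5, B1–B6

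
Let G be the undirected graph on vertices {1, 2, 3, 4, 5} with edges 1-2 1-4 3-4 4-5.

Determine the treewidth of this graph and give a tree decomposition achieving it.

Treewidth 1.
One optimal decomposition is:
Bags: B1 = {3, 4}  B2 = {1, 4}  B3 = {1, 2}  B4 = {4, 5}
Tree: B1–B2, B2–B3, B1–B4

Each bag holds 2 vertices, so the decomposition has width 1, which upper-bounds the treewidth. Since G has at least one edge (e.g. 4–3), it is not an edgeless graph, so tw(G) ≥ 1. The upper and lower bounds meet at 1, so that is the treewidth.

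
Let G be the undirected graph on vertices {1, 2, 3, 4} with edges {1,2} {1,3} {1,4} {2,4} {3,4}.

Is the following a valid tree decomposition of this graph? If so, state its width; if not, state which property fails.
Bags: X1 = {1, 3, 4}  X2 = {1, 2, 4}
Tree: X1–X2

Vertex coverage: the bags together contain {1, 2, 3, 4}, the full vertex set. Edge coverage: each edge of G has both endpoints in at least one bag. Running intersection: for every vertex, the bags containing it form a connected subtree. All three properties hold, so this is a valid tree decomposition of width max|bag| − 1 = 2, and hence tw(G) ≤ 2.

Yes; width 2.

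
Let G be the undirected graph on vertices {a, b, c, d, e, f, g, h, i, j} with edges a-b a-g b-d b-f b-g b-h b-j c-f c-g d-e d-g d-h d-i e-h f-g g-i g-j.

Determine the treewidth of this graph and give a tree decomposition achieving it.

Treewidth 2.
One such decomposition:
Bags: B1 = {b, f, g}  B2 = {b, d, g}  B3 = {c, f, g}  B4 = {b, d, h}  B5 = {d, e, h}  B6 = {d, g, i}  B7 = {a, b, g}  B8 = {b, g, j}
Tree: B1–B2, B1–B3, B2–B4, B4–B5, B2–B6, B2–B7, B2–B8

Every bag has size at most 3, so the width is 3 − 1 = 2 and tw(G) ≤ 2. For the lower bound, the 3 vertices {c, f, g} are pairwise adjacent, and any tree decomposition puts a clique entirely inside one bag — forcing width ≥ 2. Hence tw(G) = 2 exactly.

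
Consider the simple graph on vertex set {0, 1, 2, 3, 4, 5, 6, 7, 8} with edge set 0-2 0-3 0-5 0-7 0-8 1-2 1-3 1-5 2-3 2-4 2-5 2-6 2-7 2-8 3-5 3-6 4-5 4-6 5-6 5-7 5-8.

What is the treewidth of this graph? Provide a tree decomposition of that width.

Treewidth 3.
One such decomposition:
Bags: B1 = {0, 2, 5, 8}  B2 = {0, 2, 3, 5}  B3 = {2, 3, 5, 6}  B4 = {0, 2, 5, 7}  B5 = {1, 2, 3, 5}  B6 = {2, 4, 5, 6}
Tree: B1–B2, B2–B3, B2–B4, B3–B5, B3–B6

Each bag holds 4 vertices, so the decomposition has width 3, which upper-bounds the treewidth. Conversely, {0, 2, 5, 8} is a clique of size 4, and the vertices of any clique must share a bag in every tree decomposition; so some bag has ≥ 4 vertices and tw(G) ≥ 3. Hence tw(G) = 3 exactly.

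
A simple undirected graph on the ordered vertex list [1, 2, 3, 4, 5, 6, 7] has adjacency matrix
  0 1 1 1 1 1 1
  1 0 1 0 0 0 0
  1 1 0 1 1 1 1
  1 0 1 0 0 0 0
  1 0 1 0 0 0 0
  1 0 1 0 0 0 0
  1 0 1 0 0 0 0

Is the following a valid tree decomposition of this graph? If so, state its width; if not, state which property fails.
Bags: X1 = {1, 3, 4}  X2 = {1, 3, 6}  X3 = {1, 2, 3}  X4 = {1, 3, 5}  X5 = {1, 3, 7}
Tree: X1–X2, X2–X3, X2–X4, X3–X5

Yes; width 2.

Vertex coverage: the bags together contain {1, 2, 3, 4, 5, 6, 7}, the full vertex set. Edge coverage: each edge of G has both endpoints in at least one bag. Running intersection: for every vertex, the bags containing it form a connected subtree. All three properties hold, so this is a valid tree decomposition of width max|bag| − 1 = 2, and hence tw(G) ≤ 2.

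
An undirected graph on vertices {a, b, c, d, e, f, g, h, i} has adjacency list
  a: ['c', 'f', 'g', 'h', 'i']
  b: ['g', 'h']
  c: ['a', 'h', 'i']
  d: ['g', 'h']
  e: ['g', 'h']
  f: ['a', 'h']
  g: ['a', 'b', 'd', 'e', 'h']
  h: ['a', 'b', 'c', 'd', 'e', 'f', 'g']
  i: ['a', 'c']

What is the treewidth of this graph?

2

A width-2 tree decomposition is:
Bags: B1 = {a, g, h}  B2 = {a, c, h}  B3 = {d, g, h}  B4 = {e, g, h}  B5 = {a, f, h}  B6 = {b, g, h}  B7 = {a, c, i}
Tree: B1–B2, B1–B3, B1–B4, B2–B5, B4–B6, B2–B7
The largest bag has 3 vertices, giving width 2; this decomposition certifies tw(G) ≤ 2. For the lower bound, the 3 vertices {d, g, h} are pairwise adjacent, and any tree decomposition puts a clique entirely inside one bag — forcing width ≥ 2. Therefore the treewidth is 2.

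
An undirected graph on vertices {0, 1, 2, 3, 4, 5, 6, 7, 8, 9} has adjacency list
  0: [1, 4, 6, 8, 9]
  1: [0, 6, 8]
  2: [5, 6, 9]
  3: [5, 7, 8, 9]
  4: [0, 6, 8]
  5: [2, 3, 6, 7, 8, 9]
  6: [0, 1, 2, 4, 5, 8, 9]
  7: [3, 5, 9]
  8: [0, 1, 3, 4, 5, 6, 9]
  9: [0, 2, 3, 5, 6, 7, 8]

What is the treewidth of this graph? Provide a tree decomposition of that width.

The largest bag has 4 vertices, giving width 3; this decomposition certifies tw(G) ≤ 3. On the other hand G contains the 4-clique {3, 5, 8, 9}. A clique must lie in a single bag of any decomposition, so no decomposition can have width below 3. Combining the bounds, tw(G) = 3.

Treewidth 3.
One optimal decomposition is:
Bags: B1 = {5, 6, 8, 9}  B2 = {2, 5, 6, 9}  B3 = {0, 6, 8, 9}  B4 = {3, 5, 8, 9}  B5 = {3, 5, 7, 9}  B6 = {0, 4, 6, 8}  B7 = {0, 1, 6, 8}
Tree: B1–B2, B1–B3, B1–B4, B4–B5, B3–B6, B3–B7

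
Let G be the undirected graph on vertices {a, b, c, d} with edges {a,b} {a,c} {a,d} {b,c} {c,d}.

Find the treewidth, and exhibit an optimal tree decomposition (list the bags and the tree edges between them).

Every bag has size at most 3, so the width is 3 − 1 = 2 and tw(G) ≤ 2. On the other hand G contains the 3-clique {a, c, d}. A clique must lie in a single bag of any decomposition, so no decomposition can have width below 2. Hence tw(G) = 2 exactly.

Treewidth 2.
Bags: B1 = {a, b, c}  B2 = {a, c, d}
Tree: B1–B2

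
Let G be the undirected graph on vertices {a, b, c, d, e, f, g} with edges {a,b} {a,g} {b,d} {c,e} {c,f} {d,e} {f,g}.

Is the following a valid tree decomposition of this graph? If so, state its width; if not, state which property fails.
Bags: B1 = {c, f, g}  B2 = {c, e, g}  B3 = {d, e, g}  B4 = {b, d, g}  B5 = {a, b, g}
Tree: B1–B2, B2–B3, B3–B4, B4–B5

Vertex coverage: the bags together contain {a, b, c, d, e, f, g}, the full vertex set. Edge coverage: each edge of G has both endpoints in at least one bag. Running intersection: for every vertex, the bags containing it form a connected subtree. All three properties hold, so this is a valid tree decomposition of width max|bag| − 1 = 2, and hence tw(G) ≤ 2.

Yes; width 2.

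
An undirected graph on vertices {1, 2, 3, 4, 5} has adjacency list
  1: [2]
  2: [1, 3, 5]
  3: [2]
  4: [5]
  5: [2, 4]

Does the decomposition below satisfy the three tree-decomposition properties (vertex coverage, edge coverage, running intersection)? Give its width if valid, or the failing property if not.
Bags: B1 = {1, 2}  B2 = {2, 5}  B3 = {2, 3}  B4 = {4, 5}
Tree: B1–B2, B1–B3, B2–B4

Yes; width 1.

Every vertex of G appears in some bag (union = {1, 2, 3, 4, 5}); every edge is covered by a bag; and for each vertex v the set of bags containing v is connected in the bag tree. The decomposition is therefore valid. The largest bag has 2 vertices, so the width is 1.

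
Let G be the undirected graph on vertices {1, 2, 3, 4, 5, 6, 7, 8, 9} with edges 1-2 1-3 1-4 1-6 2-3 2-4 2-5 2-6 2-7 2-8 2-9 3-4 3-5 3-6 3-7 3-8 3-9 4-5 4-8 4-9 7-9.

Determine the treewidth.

3

A width-3 tree decomposition is:
Bags: B1 = {2, 3, 4, 9}  B2 = {2, 3, 4, 8}  B3 = {1, 2, 3, 4}  B4 = {2, 3, 7, 9}  B5 = {2, 3, 4, 5}  B6 = {1, 2, 3, 6}
Tree: B1–B2, B2–B3, B1–B4, B2–B5, B3–B6
The largest bag has 4 vertices, giving width 3; this decomposition certifies tw(G) ≤ 3. Conversely, {2, 3, 4, 8} is a clique of size 4, and the vertices of any clique must share a bag in every tree decomposition; so some bag has ≥ 4 vertices and tw(G) ≥ 3. Therefore the treewidth is 3.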